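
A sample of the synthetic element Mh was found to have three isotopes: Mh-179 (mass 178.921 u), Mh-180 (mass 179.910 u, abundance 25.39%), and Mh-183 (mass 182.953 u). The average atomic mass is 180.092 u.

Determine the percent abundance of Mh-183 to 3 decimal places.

The remaining 74.61% is split between Mh-179 (fraction x) and Mh-183 (fraction 0.7461 − x).
Substituting: 178.921x + 182.953(0.7461 − x) = 134.412851
(178.921 − 182.953)x = -2.0883823  ⇒  x = 0.51795, y = 0.22815
Mh-179: 51.795%, Mh-183: 22.815%.

22.815%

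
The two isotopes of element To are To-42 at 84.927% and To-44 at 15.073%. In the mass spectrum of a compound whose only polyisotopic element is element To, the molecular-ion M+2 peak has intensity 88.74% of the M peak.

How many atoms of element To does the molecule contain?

5

The M+2/M ratio from n To atoms is n · q/p = n · 0.15073/0.84927.
n = 0.8874 × 0.84927/0.15073 = 5.00 ≈ 5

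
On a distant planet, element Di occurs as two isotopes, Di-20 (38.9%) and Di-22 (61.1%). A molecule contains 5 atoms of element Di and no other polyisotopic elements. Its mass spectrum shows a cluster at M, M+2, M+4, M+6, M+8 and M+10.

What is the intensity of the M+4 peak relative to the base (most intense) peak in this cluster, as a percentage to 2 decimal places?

63.67%

Term probabilities: M 0.0089, M+2 0.0700, M+4 0.2198, M+6 0.3452, M+8 0.2711, M+10 0.0852. Base peak = M+6.
P(M+6) = C(5,3) × 0.389^2 × 0.611^3 = 10 × 0.151321 × 0.22809913 = 0.345162 (base)
P(M+4) = C(5,2) × 0.389^3 × 0.611^2 = 10 × 0.05886387 × 0.373321 = 0.219751
Relative intensity = 0.219751 / 0.345162 × 100 = 63.67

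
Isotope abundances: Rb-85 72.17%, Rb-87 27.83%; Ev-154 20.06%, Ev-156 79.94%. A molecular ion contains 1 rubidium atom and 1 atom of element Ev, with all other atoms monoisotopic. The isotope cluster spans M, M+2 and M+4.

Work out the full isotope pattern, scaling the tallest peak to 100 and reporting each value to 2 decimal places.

Rubidium pattern (n=1): 0.7217 : 0.2783
Element Ev pattern (n=1): 0.2006 : 0.7994
Convolve the two distributions (both contribute in 2-u steps):
  M: 0.7217×0.2006 = 0.144773
  M+2: 0.7217×0.7994 + 0.2783×0.2006 = 0.632754
  M+4: 0.2783×0.7994 = 0.222473
Scale to base peak (0.632754) = 100: 22.88 : 100.00 : 35.16

22.88 : 100.00 : 35.16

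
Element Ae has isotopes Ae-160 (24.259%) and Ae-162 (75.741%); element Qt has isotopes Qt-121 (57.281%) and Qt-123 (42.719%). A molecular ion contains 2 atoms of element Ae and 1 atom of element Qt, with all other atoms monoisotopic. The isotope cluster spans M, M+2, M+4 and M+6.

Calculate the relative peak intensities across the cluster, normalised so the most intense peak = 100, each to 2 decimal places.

Element Ae pattern (n=2): 0.05884991 : 0.36748018 : 0.57366991
Element Qt pattern (n=1): 0.57281 : 0.42719
Convolve the two distributions (both contribute in 2-u steps):
  M: 0.05884991×0.57281 = 0.033710
  M+2: 0.05884991×0.42719 + 0.36748018×0.57281 = 0.235636
  M+4: 0.36748018×0.42719 + 0.57366991×0.57281 = 0.485588
  M+6: 0.57366991×0.42719 = 0.245066
Scale to base peak (0.485588) = 100: 6.94 : 48.53 : 100.00 : 50.47

6.94 : 48.53 : 100.00 : 50.47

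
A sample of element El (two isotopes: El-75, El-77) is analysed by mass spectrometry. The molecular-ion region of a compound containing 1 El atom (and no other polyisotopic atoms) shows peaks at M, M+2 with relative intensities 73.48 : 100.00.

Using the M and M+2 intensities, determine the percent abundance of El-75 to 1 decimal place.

If p is the fraction of El that is El-75, then I(M+2)/I(M) = [C(1,1)·p^0·(1−p)] / p^1 = 1·(1−p)/p = 100.00/73.48 = 1.3609
(1−p)/p = 1.3609/1 = 1.3609  ⇒  p = 1/(1 + 1.3609) = 0.4236
El-75: 42.4%, El-77: 57.6%.

42.4%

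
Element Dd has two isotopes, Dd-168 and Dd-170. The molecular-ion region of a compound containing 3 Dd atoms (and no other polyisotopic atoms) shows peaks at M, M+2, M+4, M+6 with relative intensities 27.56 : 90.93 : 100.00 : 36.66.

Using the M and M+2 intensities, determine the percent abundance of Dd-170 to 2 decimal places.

Write p for the Dd-168 fraction. I(M+2)/I(M) = [C(3,1)·p^2·(1−p)] / p^3 = 3·(1−p)/p = 90.93/27.56 = 3.2993
(1−p)/p = 3.2993/3 = 1.0998  ⇒  p = 1/(1 + 1.0998) = 0.4762
Dd-168: 47.62%, Dd-170: 52.38%.

52.38%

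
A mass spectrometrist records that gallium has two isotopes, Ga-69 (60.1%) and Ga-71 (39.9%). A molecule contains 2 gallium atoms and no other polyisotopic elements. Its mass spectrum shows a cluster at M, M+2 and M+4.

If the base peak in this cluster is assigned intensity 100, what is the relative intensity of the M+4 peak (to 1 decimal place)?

Term probabilities: M 0.3612, M+2 0.4796, M+4 0.1592. Base peak = M+2.
P(M+2) = C(2,1) × 0.601^1 × 0.399^1 = 2 × 0.6010 × 0.3990 = 0.479598 (base)
P(M+4) = C(2,2) × 0.601^0 × 0.399^2 = 1 × 1.0000 × 0.159201 = 0.159201
Relative intensity = 0.159201 / 0.479598 × 100 = 33.2

33.2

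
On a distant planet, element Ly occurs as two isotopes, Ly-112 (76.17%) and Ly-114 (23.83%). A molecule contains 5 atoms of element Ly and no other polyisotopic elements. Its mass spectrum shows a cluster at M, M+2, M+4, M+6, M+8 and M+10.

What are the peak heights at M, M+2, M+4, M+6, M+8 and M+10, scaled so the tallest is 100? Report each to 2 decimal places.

63.93 : 100.00 : 62.57 : 19.58 : 3.06 : 0.19

Each Ly atom is independently Ly-112 (p = 0.7617) or Ly-114 (q = 0.2383); the cluster is the binomial expansion (p + q)^5.
P(M) = 0.7617^5 = 0.256401
P(M+2) = 5 × 0.7617^4 × 0.2383^1 = 0.401079
P(M+4) = 10 × 0.7617^3 × 0.2383^2 = 0.250957
P(M+6) = 10 × 0.7617^2 × 0.2383^3 = 0.078513
P(M+8) = 5 × 0.7617^1 × 0.2383^4 = 0.012281
P(M+10) = 0.2383^5 = 0.000768
The M+2 peak is largest (0.401079); scaling to 100 gives 63.93 : 100.00 : 62.57 : 19.58 : 3.06 : 0.19.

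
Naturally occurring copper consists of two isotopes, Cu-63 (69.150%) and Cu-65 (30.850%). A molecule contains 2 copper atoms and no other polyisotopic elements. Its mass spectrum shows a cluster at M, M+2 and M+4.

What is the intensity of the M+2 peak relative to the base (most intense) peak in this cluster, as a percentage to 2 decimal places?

89.23%

Binomial terms of (0.69150 + 0.30850)^2: M 0.4782, M+2 0.4267, M+4 0.0952 → M is the base peak.
P(M) = C(2,0) × 0.69150^2 × 0.30850^0 = 1 × 0.47817225 × 1.0000 = 0.478172 (base)
P(M+2) = C(2,1) × 0.69150^1 × 0.30850^1 = 2 × 0.6915 × 0.3085 = 0.426656
Relative intensity = 0.426656 / 0.478172 × 100 = 89.23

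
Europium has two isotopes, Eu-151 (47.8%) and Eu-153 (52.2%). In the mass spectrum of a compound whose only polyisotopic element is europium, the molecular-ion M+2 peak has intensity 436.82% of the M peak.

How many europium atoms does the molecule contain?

The M+2/M ratio from n Eu atoms is n · q/p = n · 0.522/0.478.
n = 4.3682 × 0.478/0.522 = 4.00 ≈ 4

4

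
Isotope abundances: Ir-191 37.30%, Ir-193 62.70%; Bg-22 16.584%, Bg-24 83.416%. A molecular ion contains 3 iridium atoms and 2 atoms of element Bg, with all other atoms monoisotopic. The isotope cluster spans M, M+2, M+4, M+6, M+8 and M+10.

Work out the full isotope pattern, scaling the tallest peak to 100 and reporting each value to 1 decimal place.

0.4 : 5.8 : 32.2 : 83.0 : 100.0 : 45.8

Iridium pattern (n=3): 0.05189512 : 0.26170165 : 0.43991135 : 0.24649188
Element Bg pattern (n=2): 0.02750291 : 0.27667419 : 0.69582291
Convolve the two distributions (both contribute in 2-u steps):
  M: 0.05189512×0.02750291 = 0.001427
  M+2: 0.05189512×0.27667419 + 0.26170165×0.02750291 = 0.021556
  M+4: 0.05189512×0.69582291 + 0.26170165×0.27667419 + 0.43991135×0.02750291 = 0.120615
  M+6: 0.26170165×0.69582291 + 0.43991135×0.27667419 + 0.24649188×0.02750291 = 0.310589
  M+8: 0.43991135×0.69582291 + 0.24649188×0.27667419 = 0.374298
  M+10: 0.24649188×0.69582291 = 0.171515
Scale to base peak (0.374298) = 100: 0.4 : 5.8 : 32.2 : 83.0 : 100.0 : 45.8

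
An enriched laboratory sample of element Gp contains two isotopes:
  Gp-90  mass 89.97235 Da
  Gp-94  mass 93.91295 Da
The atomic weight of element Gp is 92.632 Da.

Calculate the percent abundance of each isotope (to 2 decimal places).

Gp-90: 32.51%, Gp-94: 67.49%

Writing the weighted mean with unknown fraction x of Gp-90:
89.97235·x + 93.91295·(1 − x) = 92.632
(89.97235 − 93.91295)·x = 92.632 − 93.91295
x = -1.28095 / -3.94060 = 0.32506 → 32.51% Gp-90, 67.49% Gp-94.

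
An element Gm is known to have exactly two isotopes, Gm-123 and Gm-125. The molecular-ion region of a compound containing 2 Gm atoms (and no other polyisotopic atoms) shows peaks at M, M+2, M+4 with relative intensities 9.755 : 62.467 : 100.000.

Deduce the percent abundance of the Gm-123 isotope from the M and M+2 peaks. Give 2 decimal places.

Write p for the Gm-123 fraction. I(M+2)/I(M) = [C(2,1)·p^1·(1−p)] / p^2 = 2·(1−p)/p = 62.467/9.755 = 6.4036
(1−p)/p = 6.4036/2 = 3.2018  ⇒  p = 1/(1 + 3.2018) = 0.2380
Gm-123: 23.80%, Gm-125: 76.20%.

23.80%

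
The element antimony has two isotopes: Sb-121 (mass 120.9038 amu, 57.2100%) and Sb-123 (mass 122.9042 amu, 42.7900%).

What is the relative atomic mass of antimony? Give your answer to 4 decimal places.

121.7598 amu

The abundance-weighted mean is 0.572100 × 120.9038 + 0.427900 × 122.9042
= 69.16906 + 52.59071 = 121.75977 amu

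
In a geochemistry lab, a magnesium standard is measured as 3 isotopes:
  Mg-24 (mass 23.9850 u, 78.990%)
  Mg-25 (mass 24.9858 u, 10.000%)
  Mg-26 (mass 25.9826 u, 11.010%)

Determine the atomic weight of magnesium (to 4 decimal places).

Weight each isotope mass by its fractional abundance: 0.78990 × 23.9850 + 0.10000 × 24.9858 + 0.11010 × 25.9826
= 18.94575 + 2.49858 + 2.86068 = 24.30501 u

24.3050 u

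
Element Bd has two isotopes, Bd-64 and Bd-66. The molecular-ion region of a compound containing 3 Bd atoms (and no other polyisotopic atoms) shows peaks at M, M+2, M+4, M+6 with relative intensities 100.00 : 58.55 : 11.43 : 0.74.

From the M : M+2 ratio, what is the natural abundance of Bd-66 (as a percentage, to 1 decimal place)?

Write p for the Bd-64 fraction. I(M+2)/I(M) = [C(3,1)·p^2·(1−p)] / p^3 = 3·(1−p)/p = 58.55/100.00 = 0.5855
(1−p)/p = 0.5855/3 = 0.1952  ⇒  p = 1/(1 + 0.1952) = 0.8367
Bd-64: 83.7%, Bd-66: 16.3%.

16.3%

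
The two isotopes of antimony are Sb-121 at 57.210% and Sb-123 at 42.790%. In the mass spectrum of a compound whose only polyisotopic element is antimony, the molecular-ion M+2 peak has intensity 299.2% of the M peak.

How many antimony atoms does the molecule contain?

With n Sb atoms, P(M+2)/P(M) = C(n,1)·p^(n−1)q / p^n = n·q/p = n · 0.42790/0.57210.
n = 2.992 × 0.57210/0.42790 = 4.00 ≈ 4

4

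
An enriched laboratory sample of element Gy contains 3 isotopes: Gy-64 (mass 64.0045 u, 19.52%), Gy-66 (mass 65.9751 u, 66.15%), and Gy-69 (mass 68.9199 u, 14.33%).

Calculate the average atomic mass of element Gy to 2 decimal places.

66.01 u

Average mass = Σ (abundance × isotope mass) = 0.1952 × 64.0045 + 0.6615 × 65.9751 + 0.1433 × 68.9199
= 12.49368 + 43.64253 + 9.87622 = 66.01243 u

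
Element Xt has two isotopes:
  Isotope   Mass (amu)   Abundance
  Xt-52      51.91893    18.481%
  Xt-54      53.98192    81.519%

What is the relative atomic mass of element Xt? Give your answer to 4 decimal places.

Weight each isotope mass by its fractional abundance: 0.18481 × 51.91893 + 0.81519 × 53.98192
= 9.595137 + 44.005521 = 53.600658 amu

53.6007 amu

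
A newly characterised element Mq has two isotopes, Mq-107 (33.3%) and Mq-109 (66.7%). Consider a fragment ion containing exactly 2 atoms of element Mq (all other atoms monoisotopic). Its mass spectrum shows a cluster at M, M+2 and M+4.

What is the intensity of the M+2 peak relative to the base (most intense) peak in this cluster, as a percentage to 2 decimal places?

Binomial terms of (0.333 + 0.667)^2: M 0.1109, M+2 0.4442, M+4 0.4449 → M+4 is the base peak.
P(M+4) = C(2,2) × 0.333^0 × 0.667^2 = 1 × 1.0000 × 0.444889 = 0.444889 (base)
P(M+2) = C(2,1) × 0.333^1 × 0.667^1 = 2 × 0.3330 × 0.6670 = 0.444222
Relative intensity = 0.444222 / 0.444889 × 100 = 99.85

99.85%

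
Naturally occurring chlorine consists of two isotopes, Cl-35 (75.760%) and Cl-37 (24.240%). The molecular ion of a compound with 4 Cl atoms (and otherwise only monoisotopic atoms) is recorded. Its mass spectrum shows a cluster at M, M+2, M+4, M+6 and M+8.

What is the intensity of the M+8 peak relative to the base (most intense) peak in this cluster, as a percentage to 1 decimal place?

0.8%

(0.75760 + 0.24240)^4 gives M 0.3294, M+2 0.4216, M+4 0.2023, M+6 0.0432, M+8 0.0035; the largest is M+2.
P(M+2) = C(4,1) × 0.75760^3 × 0.24240^1 = 4 × 0.4348304 × 0.2424 = 0.421612 (base)
P(M+8) = C(4,4) × 0.75760^0 × 0.24240^4 = 1 × 1.0000 × 0.00345247 = 0.003452
Relative intensity = 0.003452 / 0.421612 × 100 = 0.8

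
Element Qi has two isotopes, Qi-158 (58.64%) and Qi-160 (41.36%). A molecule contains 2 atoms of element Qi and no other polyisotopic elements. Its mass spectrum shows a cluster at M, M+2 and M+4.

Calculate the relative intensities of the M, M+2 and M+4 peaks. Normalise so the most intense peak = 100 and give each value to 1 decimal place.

Expanding (0.5864 + 0.4136)^2:
P(M) = 0.5864^2 = 0.343865
P(M+2) = 2 × 0.5864^1 × 0.4136^1 = 0.485070
P(M+4) = 0.4136^2 = 0.171065
The M+2 peak is largest (0.485070); scaling to 100 gives 70.9 : 100.0 : 35.3.

70.9 : 100.0 : 35.3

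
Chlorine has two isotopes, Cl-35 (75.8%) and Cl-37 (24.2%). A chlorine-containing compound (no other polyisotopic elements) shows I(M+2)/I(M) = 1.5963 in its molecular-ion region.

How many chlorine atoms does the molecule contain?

The M+2/M ratio from n Cl atoms is n · q/p = n · 0.242/0.758.
n = 1.5963 × 0.758/0.242 = 5.00 ≈ 5

5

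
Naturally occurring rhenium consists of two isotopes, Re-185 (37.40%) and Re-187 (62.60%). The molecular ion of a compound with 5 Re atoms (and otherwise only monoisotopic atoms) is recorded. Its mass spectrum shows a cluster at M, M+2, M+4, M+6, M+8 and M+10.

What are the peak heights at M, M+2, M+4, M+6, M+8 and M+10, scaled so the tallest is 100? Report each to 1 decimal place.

2.1 : 17.8 : 59.7 : 100.0 : 83.7 : 28.0

The 5 Re atoms are independent, so intensities follow the terms of (0.3740 + 0.6260)^5.
P(M) = 0.3740^5 = 0.007317
P(M+2) = 5 × 0.3740^4 × 0.6260^1 = 0.061239
P(M+4) = 10 × 0.3740^3 × 0.6260^2 = 0.205005
P(M+6) = 10 × 0.3740^2 × 0.6260^3 = 0.343136
P(M+8) = 5 × 0.3740^1 × 0.6260^4 = 0.287170
P(M+10) = 0.6260^5 = 0.096133
The M+6 peak is largest (0.343136); scaling to 100 gives 2.1 : 17.8 : 59.7 : 100.0 : 83.7 : 28.0.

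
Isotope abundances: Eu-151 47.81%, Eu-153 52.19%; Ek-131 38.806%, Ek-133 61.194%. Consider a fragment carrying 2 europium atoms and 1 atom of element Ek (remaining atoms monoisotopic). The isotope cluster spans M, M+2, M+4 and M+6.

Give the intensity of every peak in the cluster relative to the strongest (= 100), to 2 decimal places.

Europium pattern (n=2): 0.22857961 : 0.49904078 : 0.27237961
Element Ek pattern (n=1): 0.38806 : 0.61194
Convolve the two distributions (both contribute in 2-u steps):
  M: 0.22857961×0.38806 = 0.088703
  M+2: 0.22857961×0.61194 + 0.49904078×0.38806 = 0.333535
  M+4: 0.49904078×0.61194 + 0.27237961×0.38806 = 0.411083
  M+6: 0.27237961×0.61194 = 0.166680
Scale to base peak (0.411083) = 100: 21.58 : 81.14 : 100.00 : 40.55

21.58 : 81.14 : 100.00 : 40.55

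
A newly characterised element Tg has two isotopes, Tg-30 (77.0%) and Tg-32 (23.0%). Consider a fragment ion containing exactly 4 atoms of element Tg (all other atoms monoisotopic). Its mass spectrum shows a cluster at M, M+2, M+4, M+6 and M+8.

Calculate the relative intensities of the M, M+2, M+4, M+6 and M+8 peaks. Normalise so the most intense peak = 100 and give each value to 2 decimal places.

83.70 : 100.00 : 44.81 : 8.92 : 0.67

Each Tg atom is independently Tg-30 (p = 0.770) or Tg-32 (q = 0.230); the cluster is the binomial expansion (p + q)^4.
P(M) = 0.770^4 = 0.351530
P(M+2) = 4 × 0.770^3 × 0.230^1 = 0.420010
P(M+4) = 6 × 0.770^2 × 0.230^2 = 0.188186
P(M+6) = 4 × 0.770^1 × 0.230^3 = 0.037474
P(M+8) = 0.230^4 = 0.002798
The M+2 peak is largest (0.420010); scaling to 100 gives 83.70 : 100.00 : 44.81 : 8.92 : 0.67.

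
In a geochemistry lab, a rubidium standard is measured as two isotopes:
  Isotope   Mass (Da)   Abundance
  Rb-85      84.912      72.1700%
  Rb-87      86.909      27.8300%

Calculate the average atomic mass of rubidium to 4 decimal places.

85.4678 Da

Average mass = Σ (abundance × isotope mass) = 0.721700 × 84.912 + 0.278300 × 86.909
= 61.28099 + 24.18677 = 85.46776 Da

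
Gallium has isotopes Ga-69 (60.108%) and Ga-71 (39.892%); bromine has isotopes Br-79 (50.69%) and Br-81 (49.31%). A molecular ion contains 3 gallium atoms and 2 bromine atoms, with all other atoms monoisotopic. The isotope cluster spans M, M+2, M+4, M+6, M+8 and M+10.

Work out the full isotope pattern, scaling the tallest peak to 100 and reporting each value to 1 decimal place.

16.3 : 64.1 : 100.0 : 77.3 : 29.6 : 4.5

Gallium pattern (n=3): 0.2171685 : 0.432386 : 0.2869625 : 0.063483
Bromine pattern (n=2): 0.25694761 : 0.49990478 : 0.24314761
Convolve the two distributions (both contribute in 2-u steps):
  M: 0.2171685×0.25694761 = 0.055801
  M+2: 0.2171685×0.49990478 + 0.432386×0.25694761 = 0.219664
  M+4: 0.2171685×0.24314761 + 0.432386×0.49990478 + 0.2869625×0.25694761 = 0.342690
  M+6: 0.432386×0.24314761 + 0.2869625×0.49990478 + 0.063483×0.25694761 = 0.264899
  M+8: 0.2869625×0.24314761 + 0.063483×0.49990478 = 0.101510
  M+10: 0.063483×0.24314761 = 0.015436
Scale to base peak (0.342690) = 100: 16.3 : 64.1 : 100.0 : 77.3 : 29.6 : 4.5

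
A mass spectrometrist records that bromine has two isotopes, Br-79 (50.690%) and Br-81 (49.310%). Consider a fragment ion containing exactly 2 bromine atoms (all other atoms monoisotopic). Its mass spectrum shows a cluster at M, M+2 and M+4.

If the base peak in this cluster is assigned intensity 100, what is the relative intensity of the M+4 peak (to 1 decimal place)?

48.6

Term probabilities: M 0.2569, M+2 0.4999, M+4 0.2431. Base peak = M+2.
P(M+2) = C(2,1) × 0.50690^1 × 0.49310^1 = 2 × 0.5069 × 0.4931 = 0.499905 (base)
P(M+4) = C(2,2) × 0.50690^0 × 0.49310^2 = 1 × 1.0000 × 0.24314761 = 0.243148
Relative intensity = 0.243148 / 0.499905 × 100 = 48.6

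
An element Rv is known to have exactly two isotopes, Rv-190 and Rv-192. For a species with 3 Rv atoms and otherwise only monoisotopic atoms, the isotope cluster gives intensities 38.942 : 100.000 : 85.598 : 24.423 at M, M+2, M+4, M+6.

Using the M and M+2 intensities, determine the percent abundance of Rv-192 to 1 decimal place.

Write p for the Rv-190 fraction. I(M+2)/I(M) = [C(3,1)·p^2·(1−p)] / p^3 = 3·(1−p)/p = 100.000/38.942 = 2.5679
(1−p)/p = 2.5679/3 = 0.8560  ⇒  p = 1/(1 + 0.8560) = 0.5388
Rv-190: 53.9%, Rv-192: 46.1%.

46.1%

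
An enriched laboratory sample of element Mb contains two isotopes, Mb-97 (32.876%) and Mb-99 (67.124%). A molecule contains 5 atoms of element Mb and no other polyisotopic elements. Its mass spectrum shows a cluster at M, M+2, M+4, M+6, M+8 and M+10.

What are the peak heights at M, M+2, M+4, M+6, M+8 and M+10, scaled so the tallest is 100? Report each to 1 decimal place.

The 5 Mb atoms are independent, so intensities follow the terms of (0.32876 + 0.67124)^5.
P(M) = 0.32876^5 = 0.003841
P(M+2) = 5 × 0.32876^4 × 0.67124^1 = 0.039207
P(M+4) = 10 × 0.32876^3 × 0.67124^2 = 0.160100
P(M+6) = 10 × 0.32876^2 × 0.67124^3 = 0.326882
P(M+8) = 5 × 0.32876^1 × 0.67124^4 = 0.333703
P(M+10) = 0.67124^5 = 0.136267
The M+8 peak is largest (0.333703); scaling to 100 gives 1.2 : 11.7 : 48.0 : 98.0 : 100.0 : 40.8.

1.2 : 11.7 : 48.0 : 98.0 : 100.0 : 40.8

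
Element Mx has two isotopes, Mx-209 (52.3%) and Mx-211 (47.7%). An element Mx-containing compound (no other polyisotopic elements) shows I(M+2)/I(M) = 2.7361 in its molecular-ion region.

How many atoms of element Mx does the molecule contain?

For n independent Mx atoms, I(M+2)/I(M) = n · (abundance Mx-211) / (abundance Mx-209) = n · 0.477/0.523.
n = 2.7361 × 0.523/0.477 = 3.00 ≈ 3

3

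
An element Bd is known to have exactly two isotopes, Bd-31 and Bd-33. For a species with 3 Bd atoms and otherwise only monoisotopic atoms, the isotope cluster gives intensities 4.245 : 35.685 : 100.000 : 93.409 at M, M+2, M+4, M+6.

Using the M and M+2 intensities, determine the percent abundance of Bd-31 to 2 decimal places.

26.30%

Write p for the Bd-31 fraction. I(M+2)/I(M) = [C(3,1)·p^2·(1−p)] / p^3 = 3·(1−p)/p = 35.685/4.245 = 8.4064
(1−p)/p = 8.4064/3 = 2.8021  ⇒  p = 1/(1 + 2.8021) = 0.2630
Bd-31: 26.30%, Bd-33: 73.70%.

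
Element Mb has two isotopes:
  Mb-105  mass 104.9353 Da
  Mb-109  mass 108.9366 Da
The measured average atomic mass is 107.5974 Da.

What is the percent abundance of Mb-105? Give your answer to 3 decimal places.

33.469%

With x = fraction of Mb-105 (so Mb-109 is 1 − x):
104.9353·x + 108.9366·(1 − x) = 107.5974
(104.9353 − 108.9366)·x = 107.5974 − 108.9366
x = -1.3392 / -4.0013 = 0.33469 → 33.469% Mb-105, 66.531% Mb-109.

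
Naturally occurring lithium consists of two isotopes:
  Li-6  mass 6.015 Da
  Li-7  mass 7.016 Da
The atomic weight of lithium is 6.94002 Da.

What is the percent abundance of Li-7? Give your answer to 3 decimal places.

92.410%

Writing the weighted mean with unknown fraction x of Li-6:
6.015·x + 7.016·(1 − x) = 6.94002
(6.015 − 7.016)·x = 6.94002 − 7.016
x = -0.07598 / -1.001 = 0.07590 → 7.590% Li-6, 92.410% Li-7.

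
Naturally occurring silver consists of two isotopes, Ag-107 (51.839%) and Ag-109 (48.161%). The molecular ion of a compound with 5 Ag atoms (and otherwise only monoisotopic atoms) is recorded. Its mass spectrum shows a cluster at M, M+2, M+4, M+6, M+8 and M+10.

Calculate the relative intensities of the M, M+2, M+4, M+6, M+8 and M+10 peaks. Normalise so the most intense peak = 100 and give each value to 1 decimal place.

Expanding (0.51839 + 0.48161)^5:
P(M) = 0.51839^5 = 0.037435
P(M+2) = 5 × 0.51839^4 × 0.48161^1 = 0.173897
P(M+4) = 10 × 0.51839^3 × 0.48161^2 = 0.323118
P(M+6) = 10 × 0.51839^2 × 0.48161^3 = 0.300192
P(M+8) = 5 × 0.51839^1 × 0.48161^4 = 0.139447
P(M+10) = 0.48161^5 = 0.025911
The M+4 peak is largest (0.323118); scaling to 100 gives 11.6 : 53.8 : 100.0 : 92.9 : 43.2 : 8.0.

11.6 : 53.8 : 100.0 : 92.9 : 43.2 : 8.0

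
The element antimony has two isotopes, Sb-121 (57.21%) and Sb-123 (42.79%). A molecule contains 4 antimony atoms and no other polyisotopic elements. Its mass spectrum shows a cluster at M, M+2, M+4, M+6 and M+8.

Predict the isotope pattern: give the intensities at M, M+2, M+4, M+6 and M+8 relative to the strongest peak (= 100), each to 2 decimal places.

29.79 : 89.13 : 100.00 : 49.86 : 9.32

Each Sb atom is independently Sb-121 (p = 0.5721) or Sb-123 (q = 0.4279); the cluster is the binomial expansion (p + q)^4.
P(M) = 0.5721^4 = 0.107124
P(M+2) = 4 × 0.5721^3 × 0.4279^1 = 0.320493
P(M+4) = 6 × 0.5721^2 × 0.4279^2 = 0.359567
P(M+6) = 4 × 0.5721^1 × 0.4279^3 = 0.179291
P(M+8) = 0.4279^4 = 0.033525
The M+4 peak is largest (0.359567); scaling to 100 gives 29.79 : 89.13 : 100.00 : 49.86 : 9.32.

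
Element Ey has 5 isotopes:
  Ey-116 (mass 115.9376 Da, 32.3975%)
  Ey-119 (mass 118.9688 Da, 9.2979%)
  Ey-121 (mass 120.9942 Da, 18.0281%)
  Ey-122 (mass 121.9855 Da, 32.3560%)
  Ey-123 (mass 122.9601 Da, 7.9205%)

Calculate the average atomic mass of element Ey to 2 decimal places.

Average mass = Σ (abundance × isotope mass) = 0.323975 × 115.9376 + 0.092979 × 118.9688 + 0.180281 × 120.9942 + 0.323560 × 121.9855 + 0.079205 × 122.9601
= 37.56088 + 11.06160 + 21.81296 + 39.46963 + 9.73905 = 119.64412 Da

119.64 Da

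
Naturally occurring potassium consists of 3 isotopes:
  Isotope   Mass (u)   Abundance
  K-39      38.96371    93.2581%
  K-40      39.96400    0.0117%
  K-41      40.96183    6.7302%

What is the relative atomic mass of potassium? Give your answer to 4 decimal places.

39.0983 u

Average mass = Σ (abundance × isotope mass) = 0.932581 × 38.96371 + 0.000117 × 39.96400 + 0.067302 × 40.96183
= 36.336816 + 0.004676 + 2.756813 = 39.098305 u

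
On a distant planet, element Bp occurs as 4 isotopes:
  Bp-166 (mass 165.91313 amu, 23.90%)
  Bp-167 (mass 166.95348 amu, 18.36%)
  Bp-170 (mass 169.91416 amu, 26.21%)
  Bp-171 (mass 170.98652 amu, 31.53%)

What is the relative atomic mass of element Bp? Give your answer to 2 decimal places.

Ar = Σ fᵢ·mᵢ = 0.2390 × 165.91313 + 0.1836 × 166.95348 + 0.2621 × 169.91416 + 0.3153 × 170.98652
= 39.653238 + 30.652659 + 44.534501 + 53.912050 = 168.752448 amu

168.75 amu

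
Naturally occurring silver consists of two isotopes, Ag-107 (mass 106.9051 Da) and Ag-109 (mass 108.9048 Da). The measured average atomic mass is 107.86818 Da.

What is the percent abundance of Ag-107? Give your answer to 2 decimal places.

51.84%

Let x be the fractional abundance of Ag-107; then Ag-109 has abundance 1 − x.
106.9051·x + 108.9048·(1 − x) = 107.86818
(106.9051 − 108.9048)·x = 107.86818 − 108.9048
x = -1.03662 / -1.9997 = 0.51839 → 51.84% Ag-107, 48.16% Ag-109.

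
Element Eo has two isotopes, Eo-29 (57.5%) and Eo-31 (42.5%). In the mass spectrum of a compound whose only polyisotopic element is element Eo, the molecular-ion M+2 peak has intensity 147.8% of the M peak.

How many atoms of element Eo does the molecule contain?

With n Eo atoms, P(M+2)/P(M) = C(n,1)·p^(n−1)q / p^n = n·q/p = n · 0.425/0.575.
n = 1.478 × 0.575/0.425 = 2.00 ≈ 2

2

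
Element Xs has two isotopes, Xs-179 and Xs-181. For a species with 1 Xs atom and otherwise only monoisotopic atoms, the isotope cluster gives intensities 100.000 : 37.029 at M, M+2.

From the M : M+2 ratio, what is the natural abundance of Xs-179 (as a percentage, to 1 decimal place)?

73.0%

If p is the fraction of Xs that is Xs-179, then I(M+2)/I(M) = [C(1,1)·p^0·(1−p)] / p^1 = 1·(1−p)/p = 37.029/100.000 = 0.3703
(1−p)/p = 0.3703/1 = 0.3703  ⇒  p = 1/(1 + 0.3703) = 0.7298
Xs-179: 73.0%, Xs-181: 27.0%.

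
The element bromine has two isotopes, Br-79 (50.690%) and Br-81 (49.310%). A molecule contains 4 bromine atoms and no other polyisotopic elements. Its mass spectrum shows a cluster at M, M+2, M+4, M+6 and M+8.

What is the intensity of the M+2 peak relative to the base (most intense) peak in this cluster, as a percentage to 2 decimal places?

68.53%

Term probabilities: M 0.0660, M+2 0.2569, M+4 0.3749, M+6 0.2431, M+8 0.0591. Base peak = M+4.
P(M+4) = C(4,2) × 0.50690^2 × 0.49310^2 = 6 × 0.25694761 × 0.24314761 = 0.374857 (base)
P(M+2) = C(4,1) × 0.50690^3 × 0.49310^1 = 4 × 0.13024674 × 0.4931 = 0.256899
Relative intensity = 0.256899 / 0.374857 × 100 = 68.53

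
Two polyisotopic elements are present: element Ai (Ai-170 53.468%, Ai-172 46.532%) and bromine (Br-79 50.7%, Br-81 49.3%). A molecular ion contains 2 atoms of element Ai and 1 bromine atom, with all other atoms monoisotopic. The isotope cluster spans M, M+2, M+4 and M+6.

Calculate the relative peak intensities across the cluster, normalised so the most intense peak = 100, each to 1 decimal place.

Element Ai pattern (n=2): 0.2858827 : 0.4975946 : 0.2165227
Bromine pattern (n=1): 0.5070 : 0.4930
Convolve the two distributions (both contribute in 2-u steps):
  M: 0.2858827×0.5070 = 0.144943
  M+2: 0.2858827×0.4930 + 0.4975946×0.5070 = 0.393221
  M+4: 0.4975946×0.4930 + 0.2165227×0.5070 = 0.355091
  M+6: 0.2165227×0.4930 = 0.106746
Scale to base peak (0.393221) = 100: 36.9 : 100.0 : 90.3 : 27.1

36.9 : 100.0 : 90.3 : 27.1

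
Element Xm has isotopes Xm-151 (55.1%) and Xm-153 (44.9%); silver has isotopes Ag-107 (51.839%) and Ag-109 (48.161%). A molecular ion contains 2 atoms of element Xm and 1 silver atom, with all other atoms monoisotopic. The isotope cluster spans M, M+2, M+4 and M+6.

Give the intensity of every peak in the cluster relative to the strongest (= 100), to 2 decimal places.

Element Xm pattern (n=2): 0.303601 : 0.494798 : 0.201601
Silver pattern (n=1): 0.51839 : 0.48161
Convolve the two distributions (both contribute in 2-u steps):
  M: 0.303601×0.51839 = 0.157384
  M+2: 0.303601×0.48161 + 0.494798×0.51839 = 0.402716
  M+4: 0.494798×0.48161 + 0.201601×0.51839 = 0.342808
  M+6: 0.201601×0.48161 = 0.097093
Scale to base peak (0.402716) = 100: 39.08 : 100.00 : 85.12 : 24.11

39.08 : 100.00 : 85.12 : 24.11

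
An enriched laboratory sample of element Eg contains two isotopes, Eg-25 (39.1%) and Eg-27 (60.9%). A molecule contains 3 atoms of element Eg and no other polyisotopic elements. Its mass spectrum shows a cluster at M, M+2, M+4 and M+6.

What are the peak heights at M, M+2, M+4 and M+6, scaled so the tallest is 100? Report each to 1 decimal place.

Each Eg atom is independently Eg-25 (p = 0.391) or Eg-27 (q = 0.609); the cluster is the binomial expansion (p + q)^3.
P(M) = 0.391^3 = 0.059776
P(M+2) = 3 × 0.391^2 × 0.609^1 = 0.279314
P(M+4) = 3 × 0.391^1 × 0.609^2 = 0.435043
P(M+6) = 0.609^3 = 0.225867
The M+4 peak is largest (0.435043); scaling to 100 gives 13.7 : 64.2 : 100.0 : 51.9.

13.7 : 64.2 : 100.0 : 51.9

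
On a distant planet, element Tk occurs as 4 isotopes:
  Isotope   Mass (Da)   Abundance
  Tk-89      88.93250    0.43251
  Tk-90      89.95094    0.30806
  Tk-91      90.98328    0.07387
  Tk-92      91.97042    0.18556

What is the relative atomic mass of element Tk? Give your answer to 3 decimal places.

89.961 Da

Weight each isotope mass by its fractional abundance: 0.43251 × 88.93250 + 0.30806 × 89.95094 + 0.07387 × 90.98328 + 0.18556 × 91.97042
= 38.464196 + 27.710287 + 6.720935 + 17.066031 = 89.961449 Da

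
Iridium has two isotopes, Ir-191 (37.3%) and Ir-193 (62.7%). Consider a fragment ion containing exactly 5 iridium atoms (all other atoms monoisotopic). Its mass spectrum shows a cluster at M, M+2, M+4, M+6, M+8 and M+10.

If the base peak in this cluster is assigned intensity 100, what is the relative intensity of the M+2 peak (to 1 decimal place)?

(0.373 + 0.627)^5 gives M 0.0072, M+2 0.0607, M+4 0.2040, M+6 0.3429, M+8 0.2882, M+10 0.0969; the largest is M+6.
P(M+6) = C(5,3) × 0.373^2 × 0.627^3 = 10 × 0.139129 × 0.24649188 = 0.342942 (base)
P(M+2) = C(5,1) × 0.373^4 × 0.627^1 = 5 × 0.01935688 × 0.6270 = 0.060684
Relative intensity = 0.060684 / 0.342942 × 100 = 17.7

17.7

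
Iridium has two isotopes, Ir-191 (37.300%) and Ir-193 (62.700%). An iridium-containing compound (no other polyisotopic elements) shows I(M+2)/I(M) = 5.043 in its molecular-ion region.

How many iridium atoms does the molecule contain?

With n Ir atoms, P(M+2)/P(M) = C(n,1)·p^(n−1)q / p^n = n·q/p = n · 0.62700/0.37300.
n = 5.043 × 0.37300/0.62700 = 3.00 ≈ 3

3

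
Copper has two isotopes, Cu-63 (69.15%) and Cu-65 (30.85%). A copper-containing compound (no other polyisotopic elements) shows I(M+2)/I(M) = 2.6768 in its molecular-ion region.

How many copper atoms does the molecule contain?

6

The M+2/M ratio from n Cu atoms is n · q/p = n · 0.3085/0.6915.
n = 2.6768 × 0.6915/0.3085 = 6.00 ≈ 6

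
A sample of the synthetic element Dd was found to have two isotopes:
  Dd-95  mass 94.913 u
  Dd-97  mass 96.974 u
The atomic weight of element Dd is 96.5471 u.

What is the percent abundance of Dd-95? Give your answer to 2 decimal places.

With x = fraction of Dd-95 (so Dd-97 is 1 − x):
94.913·x + 96.974·(1 − x) = 96.5471
(94.913 − 96.974)·x = 96.5471 − 96.974
x = -0.4269 / -2.061 = 0.20713 → 20.71% Dd-95, 79.29% Dd-97.

20.71%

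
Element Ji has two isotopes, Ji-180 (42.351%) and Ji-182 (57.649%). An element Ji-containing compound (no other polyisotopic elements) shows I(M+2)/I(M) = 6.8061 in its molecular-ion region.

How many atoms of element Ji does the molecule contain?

With n Ji atoms, P(M+2)/P(M) = C(n,1)·p^(n−1)q / p^n = n·q/p = n · 0.57649/0.42351.
n = 6.8061 × 0.42351/0.57649 = 5.00 ≈ 5

5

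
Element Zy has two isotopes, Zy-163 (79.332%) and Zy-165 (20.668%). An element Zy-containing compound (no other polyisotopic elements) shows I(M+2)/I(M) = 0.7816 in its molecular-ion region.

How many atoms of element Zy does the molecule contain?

3

For n independent Zy atoms, I(M+2)/I(M) = n · (abundance Zy-165) / (abundance Zy-163) = n · 0.20668/0.79332.
n = 0.7816 × 0.79332/0.20668 = 3.00 ≈ 3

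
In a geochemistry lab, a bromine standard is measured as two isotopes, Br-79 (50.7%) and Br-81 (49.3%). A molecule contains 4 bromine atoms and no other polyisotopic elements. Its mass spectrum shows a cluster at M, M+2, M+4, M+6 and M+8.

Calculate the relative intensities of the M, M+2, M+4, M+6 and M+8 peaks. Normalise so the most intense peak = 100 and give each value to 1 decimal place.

The 4 Br atoms are independent, so intensities follow the terms of (0.507 + 0.493)^4.
P(M) = 0.507^4 = 0.066074
P(M+2) = 4 × 0.507^3 × 0.493^1 = 0.256999
P(M+4) = 6 × 0.507^2 × 0.493^2 = 0.374853
P(M+6) = 4 × 0.507^1 × 0.493^3 = 0.243001
P(M+8) = 0.493^4 = 0.059073
The M+4 peak is largest (0.374853); scaling to 100 gives 17.6 : 68.6 : 100.0 : 64.8 : 15.8.

17.6 : 68.6 : 100.0 : 64.8 : 15.8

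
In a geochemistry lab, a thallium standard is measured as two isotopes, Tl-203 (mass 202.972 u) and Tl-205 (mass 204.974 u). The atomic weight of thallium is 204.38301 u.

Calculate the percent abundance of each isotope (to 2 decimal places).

With x = fraction of Tl-203 (so Tl-205 is 1 − x):
202.972·x + 204.974·(1 − x) = 204.38301
(202.972 − 204.974)·x = 204.38301 − 204.974
x = -0.59099 / -2.002 = 0.29520 → 29.52% Tl-203, 70.48% Tl-205.

Tl-203: 29.52%, Tl-205: 70.48%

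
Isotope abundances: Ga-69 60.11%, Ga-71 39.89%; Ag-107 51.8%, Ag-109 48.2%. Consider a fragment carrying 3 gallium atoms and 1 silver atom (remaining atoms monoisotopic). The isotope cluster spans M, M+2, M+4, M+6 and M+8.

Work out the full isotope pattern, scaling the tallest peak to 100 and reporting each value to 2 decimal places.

Gallium pattern (n=3): 0.21719018 : 0.43239309 : 0.28694328 : 0.06347345
Silver pattern (n=1): 0.5180 : 0.4820
Convolve the two distributions (both contribute in 2-u steps):
  M: 0.21719018×0.5180 = 0.112505
  M+2: 0.21719018×0.4820 + 0.43239309×0.5180 = 0.328665
  M+4: 0.43239309×0.4820 + 0.28694328×0.5180 = 0.357050
  M+6: 0.28694328×0.4820 + 0.06347345×0.5180 = 0.171186
  M+8: 0.06347345×0.4820 = 0.030594
Scale to base peak (0.357050) = 100: 31.51 : 92.05 : 100.00 : 47.94 : 8.57

31.51 : 92.05 : 100.00 : 47.94 : 8.57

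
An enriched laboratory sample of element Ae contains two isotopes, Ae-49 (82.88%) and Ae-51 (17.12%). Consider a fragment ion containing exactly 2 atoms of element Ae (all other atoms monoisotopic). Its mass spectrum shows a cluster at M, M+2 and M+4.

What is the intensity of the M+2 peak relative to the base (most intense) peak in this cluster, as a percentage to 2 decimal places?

41.31%

(0.8288 + 0.1712)^2 gives M 0.6869, M+2 0.2838, M+4 0.0293; the largest is M.
P(M) = C(2,0) × 0.8288^2 × 0.1712^0 = 1 × 0.68690944 × 1.0000 = 0.686909 (base)
P(M+2) = C(2,1) × 0.8288^1 × 0.1712^1 = 2 × 0.8288 × 0.1712 = 0.283781
Relative intensity = 0.283781 / 0.686909 × 100 = 41.31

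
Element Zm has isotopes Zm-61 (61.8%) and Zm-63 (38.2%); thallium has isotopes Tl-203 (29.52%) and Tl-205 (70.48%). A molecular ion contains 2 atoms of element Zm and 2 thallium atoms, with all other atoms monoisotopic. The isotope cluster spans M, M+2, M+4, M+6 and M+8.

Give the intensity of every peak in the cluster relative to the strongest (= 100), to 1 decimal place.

8.3 : 50.2 : 100.0 : 74.0 : 18.2

Element Zm pattern (n=2): 0.381924 : 0.472152 : 0.145924
Thallium pattern (n=2): 0.08714304 : 0.41611392 : 0.49674304
Convolve the two distributions (both contribute in 2-u steps):
  M: 0.381924×0.08714304 = 0.033282
  M+2: 0.381924×0.41611392 + 0.472152×0.08714304 = 0.200069
  M+4: 0.381924×0.49674304 + 0.472152×0.41611392 + 0.145924×0.08714304 = 0.398903
  M+6: 0.472152×0.49674304 + 0.145924×0.41611392 = 0.295259
  M+8: 0.145924×0.49674304 = 0.072487
Scale to base peak (0.398903) = 100: 8.3 : 50.2 : 100.0 : 74.0 : 18.2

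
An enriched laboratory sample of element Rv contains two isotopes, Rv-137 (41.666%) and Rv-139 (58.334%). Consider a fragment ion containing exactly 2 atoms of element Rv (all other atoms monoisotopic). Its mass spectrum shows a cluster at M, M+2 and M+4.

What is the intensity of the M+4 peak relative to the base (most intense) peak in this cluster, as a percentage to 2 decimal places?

70.00%

(0.41666 + 0.58334)^2 gives M 0.1736, M+2 0.4861, M+4 0.3403; the largest is M+2.
P(M+2) = C(2,1) × 0.41666^1 × 0.58334^1 = 2 × 0.41666 × 0.58334 = 0.486109 (base)
P(M+4) = C(2,2) × 0.41666^0 × 0.58334^2 = 1 × 1.0000 × 0.34028556 = 0.340286
Relative intensity = 0.340286 / 0.486109 × 100 = 70.00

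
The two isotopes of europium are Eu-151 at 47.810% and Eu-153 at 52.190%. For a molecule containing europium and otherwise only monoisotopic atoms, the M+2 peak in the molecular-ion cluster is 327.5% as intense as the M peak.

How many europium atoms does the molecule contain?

The M+2/M ratio from n Eu atoms is n · q/p = n · 0.52190/0.47810.
n = 3.275 × 0.47810/0.52190 = 3.00 ≈ 3

3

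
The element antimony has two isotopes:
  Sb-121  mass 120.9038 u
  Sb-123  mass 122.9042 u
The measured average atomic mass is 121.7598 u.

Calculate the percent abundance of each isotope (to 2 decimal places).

Sb-121: 57.21%, Sb-123: 42.79%

With x = fraction of Sb-121 (so Sb-123 is 1 − x):
120.9038·x + 122.9042·(1 − x) = 121.7598
(120.9038 − 122.9042)·x = 121.7598 − 122.9042
x = -1.1444 / -2.0004 = 0.57209 → 57.21% Sb-121, 42.79% Sb-123.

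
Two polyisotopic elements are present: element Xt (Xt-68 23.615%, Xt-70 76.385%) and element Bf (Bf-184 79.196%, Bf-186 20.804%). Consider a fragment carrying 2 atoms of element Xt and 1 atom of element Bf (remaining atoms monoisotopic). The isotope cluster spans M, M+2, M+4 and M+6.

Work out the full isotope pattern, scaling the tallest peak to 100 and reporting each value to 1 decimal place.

Element Xt pattern (n=2): 0.05576682 : 0.36076635 : 0.58346682
Element Bf pattern (n=1): 0.79196 : 0.20804
Convolve the two distributions (both contribute in 2-u steps):
  M: 0.05576682×0.79196 = 0.044165
  M+2: 0.05576682×0.20804 + 0.36076635×0.79196 = 0.297314
  M+4: 0.36076635×0.20804 + 0.58346682×0.79196 = 0.537136
  M+6: 0.58346682×0.20804 = 0.121384
Scale to base peak (0.537136) = 100: 8.2 : 55.4 : 100.0 : 22.6

8.2 : 55.4 : 100.0 : 22.6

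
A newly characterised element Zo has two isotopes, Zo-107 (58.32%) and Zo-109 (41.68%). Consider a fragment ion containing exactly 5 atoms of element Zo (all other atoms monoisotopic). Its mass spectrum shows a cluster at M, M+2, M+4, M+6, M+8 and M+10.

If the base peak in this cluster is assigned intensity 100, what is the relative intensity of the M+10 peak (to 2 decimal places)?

Binomial terms of (0.5832 + 0.4168)^5: M 0.0675, M+2 0.2411, M+4 0.3446, M+6 0.2463, M+8 0.0880, M+10 0.0126 → M+4 is the base peak.
P(M+4) = C(5,2) × 0.5832^3 × 0.4168^2 = 10 × 0.19835929 × 0.17372224 = 0.344594 (base)
P(M+10) = C(5,5) × 0.5832^0 × 0.4168^5 = 1 × 1.0000 × 0.01257878 = 0.012579
Relative intensity = 0.012579 / 0.344594 × 100 = 3.65

3.65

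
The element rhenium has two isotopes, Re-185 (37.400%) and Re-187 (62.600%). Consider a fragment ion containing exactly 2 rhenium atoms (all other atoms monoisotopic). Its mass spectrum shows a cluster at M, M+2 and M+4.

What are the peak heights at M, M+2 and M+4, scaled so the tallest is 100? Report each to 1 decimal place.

29.9 : 100.0 : 83.7

Each Re atom is independently Re-185 (p = 0.37400) or Re-187 (q = 0.62600); the cluster is the binomial expansion (p + q)^2.
P(M) = 0.37400^2 = 0.139876
P(M+2) = 2 × 0.37400^1 × 0.62600^1 = 0.468248
P(M+4) = 0.62600^2 = 0.391876
The M+2 peak is largest (0.468248); scaling to 100 gives 29.9 : 100.0 : 83.7.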